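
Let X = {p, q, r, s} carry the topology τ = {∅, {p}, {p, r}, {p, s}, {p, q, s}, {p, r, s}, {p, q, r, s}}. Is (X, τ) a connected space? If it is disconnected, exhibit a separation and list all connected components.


(X, τ) is connected.

Find clopen sets (U ∈ τ with X ∖ U ∈ τ):
  U = ∅, X ∖ U = {p, q, r, s} — both open, so U is clopen.
  U = {p, q, r, s}, X ∖ U = ∅ — both open, so U is clopen.
Only trivial clopens (∅ and X) exist, so (X, τ) is connected.
Compute connected components by grouping points that agree on all clopens:
  component: {p, q, r, s}


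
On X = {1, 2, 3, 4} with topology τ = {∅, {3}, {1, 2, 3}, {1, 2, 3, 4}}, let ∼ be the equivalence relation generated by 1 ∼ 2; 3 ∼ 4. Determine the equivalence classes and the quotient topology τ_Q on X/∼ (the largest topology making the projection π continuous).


X/∼ = {[1=2], [3=4]}; |τ_Q| = 2.

Equivalence classes: [1=2], [3=4].
Quotient map π: X → X/∼ sends 1 ↦ [1=2], 2 ↦ [1=2], 3 ↦ [3=4], 4 ↦ [3=4].
For each subset V ⊆ X/∼, compute π^{-1}(V) ⊆ X and check whether π^{-1}(V) ∈ τ. V is open in τ_Q iff π^{-1}(V) ∈ τ.
  V = {}: π^{-1}(V) = ∅ ∈ τ ✓.
  V = {[1=2]}: π^{-1}(V) = {1, 2} ∉ τ ✗.
  V = {[3=4]}: π^{-1}(V) = {3, 4} ∉ τ ✗.
  V = {[1=2], [3=4]}: π^{-1}(V) = {1, 2, 3, 4} ∈ τ ✓.
Open sets in the quotient: τ_Q = {{}, {[1=2], [3=4]}} (2 elements).


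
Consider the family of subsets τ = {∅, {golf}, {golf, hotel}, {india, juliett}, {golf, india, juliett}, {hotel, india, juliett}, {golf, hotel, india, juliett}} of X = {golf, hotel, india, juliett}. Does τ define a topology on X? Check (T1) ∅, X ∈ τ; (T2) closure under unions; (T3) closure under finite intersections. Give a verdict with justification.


τ is NOT a topology on X.

Axiom (T1): ∅ ∈ τ? Yes; X ∈ τ? Yes.
Axiom (T2/T3): check pairwise unions and intersections of members of τ.
Counterexample for (T3): {golf, hotel} ∩ {hotel, india, juliett} = {hotel} ∉ τ. Therefore τ is NOT a topology.


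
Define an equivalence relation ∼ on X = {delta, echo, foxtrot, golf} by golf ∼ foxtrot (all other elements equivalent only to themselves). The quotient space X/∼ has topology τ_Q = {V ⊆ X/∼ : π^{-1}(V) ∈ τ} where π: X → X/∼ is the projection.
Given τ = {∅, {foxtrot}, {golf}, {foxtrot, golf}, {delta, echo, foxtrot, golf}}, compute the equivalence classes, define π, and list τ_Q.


X/∼ = {[delta], [echo], [foxtrot=golf]}; |τ_Q| = 3.

Equivalence classes: [delta], [echo], [foxtrot=golf].
Quotient map π: X → X/∼ sends delta ↦ [delta], echo ↦ [echo], foxtrot ↦ [foxtrot=golf], golf ↦ [foxtrot=golf].
For each subset V ⊆ X/∼, compute π^{-1}(V) ⊆ X and check whether π^{-1}(V) ∈ τ. V is open in τ_Q iff π^{-1}(V) ∈ τ.
  V = {}: π^{-1}(V) = ∅ ∈ τ ✓.
  V = {[delta]}: π^{-1}(V) = {delta} ∉ τ ✗.
  V = {[echo]}: π^{-1}(V) = {echo} ∉ τ ✗.
  V = {[delta], [echo]}: π^{-1}(V) = {delta, echo} ∉ τ ✗.
  V = {[foxtrot=golf]}: π^{-1}(V) = {foxtrot, golf} ∈ τ ✓.
  V = {[delta], [foxtrot=golf]}: π^{-1}(V) = {delta, foxtrot, golf} ∉ τ ✗.
  V = {[echo], [foxtrot=golf]}: π^{-1}(V) = {echo, foxtrot, golf} ∉ τ ✗.
  V = {[delta], [echo], [foxtrot=golf]}: π^{-1}(V) = {delta, echo, foxtrot, golf} ∈ τ ✓.
Open sets in the quotient: τ_Q = {{}, {[foxtrot=golf]}, {[delta], [echo], [foxtrot=golf]}} (3 elements).


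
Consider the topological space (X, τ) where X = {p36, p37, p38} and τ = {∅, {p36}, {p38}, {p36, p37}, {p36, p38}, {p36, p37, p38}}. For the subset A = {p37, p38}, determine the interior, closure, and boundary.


int(A) = {p38}, cl(A) = {p37, p38}, ∂A = {p37}.

Closed sets in (X, τ) are complements of opens:
  closed(X, τ) = {∅, {p37}, {p38}, {p36, p37}, {p37, p38}, {p36, p37, p38}}.
int(A) = ⋃ {U ∈ τ : U ⊆ A}. Opens contained in A: ∅, {p38}.
Taking the union of these: int(A) = {p38}.
cl(A) = ⋂ {C closed : A ⊆ C}. Closed sets containing A: {p37, p38}, {p36, p37, p38}.
Intersecting these: cl(A) = {p37, p38}.
∂A = cl(A) ∖ int(A) = {p37, p38} ∖ {p38} = {p37}.


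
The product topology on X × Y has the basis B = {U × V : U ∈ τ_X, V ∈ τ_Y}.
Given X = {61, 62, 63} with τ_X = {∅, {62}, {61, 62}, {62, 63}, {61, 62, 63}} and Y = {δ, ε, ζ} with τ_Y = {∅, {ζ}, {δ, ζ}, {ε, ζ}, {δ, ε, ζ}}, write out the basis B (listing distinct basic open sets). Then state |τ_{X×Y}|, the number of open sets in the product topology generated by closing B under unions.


Basis B = {∅ × ∅, {62} × {ζ}, {61, 62} × {ζ}, {62} × {δ, ζ}, {62} × {ε, ζ}, {62, 63} × {ζ}, {61, 62, 63} × {ζ}, {62} × {δ, ε, ζ}, {61, 62} × {δ, ζ}, {61, 62} × {ε, ζ}, {62, 63} × {δ, ζ}, {62, 63} × {ε, ζ}, {61, 62} × {δ, ε, ζ}, {61, 62, 63} × {δ, ζ}, {61, 62, 63} × {ε, ζ}, {62, 63} × {δ, ε, ζ}, {61, 62, 63} × {δ, ε, ζ}}; |τ_{X×Y}| = 48.

Enumerate products U × V with U ∈ τ_X, V ∈ τ_Y (deduplicated):
  ∅ × ∅ = {} (∅)
  {62} × {ζ} = {(62,ζ)}
  {61, 62} × {ζ} = {(61,ζ), (62,ζ)}
  {62} × {δ, ζ} = {(62,δ), (62,ζ)}
  {62} × {ε, ζ} = {(62,ε), (62,ζ)}
  {62, 63} × {ζ} = {(62,ζ), (63,ζ)}
  {61, 62, 63} × {ζ} = {(61,ζ), (62,ζ), (63,ζ)}
  {62} × {δ, ε, ζ} = {(62,δ), (62,ε), (62,ζ)}
  {61, 62} × {δ, ζ} = {(61,δ), (61,ζ), (62,δ), (62,ζ)}
  {61, 62} × {ε, ζ} = {(61,ε), (61,ζ), (62,ε), (62,ζ)}
  {62, 63} × {δ, ζ} = {(62,δ), (62,ζ), (63,δ), (63,ζ)}
  {62, 63} × {ε, ζ} = {(62,ε), (62,ζ), (63,ε), (63,ζ)}
  {61, 62} × {δ, ε, ζ} = {(61,δ), (61,ε), (61,ζ), (62,δ), (62,ε), (62,ζ)}
  {61, 62, 63} × {δ, ζ} = {(61,δ), (61,ζ), (62,δ), (62,ζ), (63,δ), (63,ζ)}
  {61, 62, 63} × {ε, ζ} = {(61,ε), (61,ζ), (62,ε), (62,ζ), (63,ε), (63,ζ)}
  {62, 63} × {δ, ε, ζ} = {(62,δ), (62,ε), (62,ζ), (63,δ), (63,ε), (63,ζ)}
  {61, 62, 63} × {δ, ε, ζ} = {(61,δ), (61,ε), (61,ζ), (62,δ), (62,ε), (62,ζ), (63,δ), (63,ε), (63,ζ)}
These 17 distinct sets form the basis B.
Close under arbitrary unions to get τ_{X×Y}; counting gives |τ_{X×Y}| = 48.


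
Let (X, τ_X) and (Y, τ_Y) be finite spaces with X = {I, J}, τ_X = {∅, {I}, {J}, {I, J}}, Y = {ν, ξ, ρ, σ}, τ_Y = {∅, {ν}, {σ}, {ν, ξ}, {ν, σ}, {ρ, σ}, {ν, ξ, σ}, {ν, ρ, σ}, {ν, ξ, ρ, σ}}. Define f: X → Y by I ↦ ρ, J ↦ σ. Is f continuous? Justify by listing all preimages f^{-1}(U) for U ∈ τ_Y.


f IS continuous.

Compute f^{-1}(U) for each U ∈ τ_Y:
  U = ∅: f^{-1}(U) = ∅ ∈ τ_X ✓.
  U = {ν}: f^{-1}(U) = ∅ ∈ τ_X ✓.
  U = {σ}: f^{-1}(U) = {J} ∈ τ_X ✓.
  U = {ν, ξ}: f^{-1}(U) = ∅ ∈ τ_X ✓.
  U = {ν, σ}: f^{-1}(U) = {J} ∈ τ_X ✓.
  U = {ρ, σ}: f^{-1}(U) = {I, J} ∈ τ_X ✓.
  U = {ν, ξ, σ}: f^{-1}(U) = {J} ∈ τ_X ✓.
  U = {ν, ρ, σ}: f^{-1}(U) = {I, J} ∈ τ_X ✓.
  U = {ν, ξ, ρ, σ}: f^{-1}(U) = {I, J} ∈ τ_X ✓.
Every preimage lies in τ_X, so f IS continuous.


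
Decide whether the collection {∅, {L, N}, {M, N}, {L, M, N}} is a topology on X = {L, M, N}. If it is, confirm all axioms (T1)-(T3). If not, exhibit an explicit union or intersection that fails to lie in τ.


τ is NOT a topology on X.

Axiom (T1): ∅ ∈ τ? Yes; X ∈ τ? Yes.
Axiom (T2/T3): check pairwise unions and intersections of members of τ.
Counterexample for (T3): {L, N} ∩ {M, N} = {N} ∉ τ. Therefore τ is NOT a topology.


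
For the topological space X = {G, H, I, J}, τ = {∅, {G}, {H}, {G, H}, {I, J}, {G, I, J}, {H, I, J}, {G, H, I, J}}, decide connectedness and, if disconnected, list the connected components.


(X, τ) is disconnected; components = [{G}, {H}, {I, J}].

Find clopen sets (U ∈ τ with X ∖ U ∈ τ):
  U = ∅, X ∖ U = {G, H, I, J} — both open, so U is clopen.
  U = {G}, X ∖ U = {H, I, J} — both open, so U is clopen.
  U = {H}, X ∖ U = {G, I, J} — both open, so U is clopen.
  U = {G, H}, X ∖ U = {I, J} — both open, so U is clopen.
  U = {I, J}, X ∖ U = {G, H} — both open, so U is clopen.
  U = {G, I, J}, X ∖ U = {H} — both open, so U is clopen.
  U = {H, I, J}, X ∖ U = {G} — both open, so U is clopen.
  U = {G, H, I, J}, X ∖ U = ∅ — both open, so U is clopen.
Nontrivial clopen(s) exist: e.g. {I, J}. So (X, τ) is disconnected.
Compute connected components by grouping points that agree on all clopens:
  component: {G}
  component: {H}
  component: {I, J}


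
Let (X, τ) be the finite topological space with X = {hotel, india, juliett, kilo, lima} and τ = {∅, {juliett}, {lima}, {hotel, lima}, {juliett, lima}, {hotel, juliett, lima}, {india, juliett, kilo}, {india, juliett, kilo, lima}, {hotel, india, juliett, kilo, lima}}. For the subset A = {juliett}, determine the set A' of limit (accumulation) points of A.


A' = {india, kilo}

For each x ∈ X, list the open sets U ∈ τ with x ∈ U, then check whether U ∩ (A ∖ {x}) ≠ ∅ for every such U.
  x = hotel: open {hotel, lima} ∋ x has {hotel, lima} ∩ (A ∖ {hotel}) = ∅, so x is NOT a limit point.
  x = india: opens ∋ x are {india, juliett, kilo}, {india, juliett, kilo, lima}, {hotel, india, juliett, kilo, lima}; each meets A ∖ {india}, so x IS a limit point.
  x = juliett: open {juliett} ∋ x has {juliett} ∩ (A ∖ {juliett}) = ∅, so x is NOT a limit point.
  x = kilo: opens ∋ x are {india, juliett, kilo}, {india, juliett, kilo, lima}, {hotel, india, juliett, kilo, lima}; each meets A ∖ {kilo}, so x IS a limit point.
  x = lima: open {lima} ∋ x has {lima} ∩ (A ∖ {lima}) = ∅, so x is NOT a limit point.
Collecting: A' = {india, kilo}.


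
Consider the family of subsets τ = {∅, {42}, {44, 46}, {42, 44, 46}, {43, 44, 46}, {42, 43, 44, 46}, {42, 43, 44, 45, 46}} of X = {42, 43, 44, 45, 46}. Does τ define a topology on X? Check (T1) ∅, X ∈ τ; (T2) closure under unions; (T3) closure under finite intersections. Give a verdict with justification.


τ IS a topology on X.

Axiom (T1): ∅ ∈ τ? Yes; X ∈ τ? Yes.
Axiom (T2/T3): check pairwise unions and intersections of members of τ.
All pairwise intersections and unions checked — each lies in τ. Therefore τ satisfies (T1), (T2), (T3): it IS a topology on X.


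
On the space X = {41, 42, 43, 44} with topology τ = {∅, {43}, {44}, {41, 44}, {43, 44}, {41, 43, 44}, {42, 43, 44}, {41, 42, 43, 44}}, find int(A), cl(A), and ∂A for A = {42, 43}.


int(A) = {43}, cl(A) = {42, 43}, ∂A = {42}.

Closed sets in (X, τ) are complements of opens:
  closed(X, τ) = {∅, {41}, {42}, {41, 42}, {42, 43}, {41, 42, 43}, {41, 42, 44}, {41, 42, 43, 44}}.
int(A) = ⋃ {U ∈ τ : U ⊆ A}. Opens contained in A: ∅, {43}.
Taking the union of these: int(A) = {43}.
cl(A) = ⋂ {C closed : A ⊆ C}. Closed sets containing A: {42, 43}, {41, 42, 43}, {41, 42, 43, 44}.
Intersecting these: cl(A) = {42, 43}.
∂A = cl(A) ∖ int(A) = {42, 43} ∖ {43} = {42}.


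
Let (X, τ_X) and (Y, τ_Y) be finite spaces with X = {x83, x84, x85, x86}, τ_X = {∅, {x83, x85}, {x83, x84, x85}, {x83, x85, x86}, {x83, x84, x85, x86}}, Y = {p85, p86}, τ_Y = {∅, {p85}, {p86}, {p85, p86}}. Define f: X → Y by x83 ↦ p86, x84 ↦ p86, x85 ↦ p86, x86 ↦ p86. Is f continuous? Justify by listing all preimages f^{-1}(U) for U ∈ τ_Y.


f IS continuous.

Compute f^{-1}(U) for each U ∈ τ_Y:
  U = ∅: f^{-1}(U) = ∅ ∈ τ_X ✓.
  U = {p85}: f^{-1}(U) = ∅ ∈ τ_X ✓.
  U = {p86}: f^{-1}(U) = {x83, x84, x85, x86} ∈ τ_X ✓.
  U = {p85, p86}: f^{-1}(U) = {x83, x84, x85, x86} ∈ τ_X ✓.
Every preimage lies in τ_X, so f IS continuous.


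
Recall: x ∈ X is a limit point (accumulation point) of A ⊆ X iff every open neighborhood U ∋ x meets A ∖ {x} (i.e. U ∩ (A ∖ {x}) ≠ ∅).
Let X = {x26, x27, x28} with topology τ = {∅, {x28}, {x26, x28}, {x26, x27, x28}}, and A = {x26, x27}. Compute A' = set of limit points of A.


A' = {x27}

For each x ∈ X, list the open sets U ∈ τ with x ∈ U, then check whether U ∩ (A ∖ {x}) ≠ ∅ for every such U.
  x = x26: open {x26, x28} ∋ x has {x26, x28} ∩ (A ∖ {x26}) = ∅, so x is NOT a limit point.
  x = x27: opens ∋ x are {x26, x27, x28}; each meets A ∖ {x27}, so x IS a limit point.
  x = x28: open {x28} ∋ x has {x28} ∩ (A ∖ {x28}) = ∅, so x is NOT a limit point.
Collecting: A' = {x27}.


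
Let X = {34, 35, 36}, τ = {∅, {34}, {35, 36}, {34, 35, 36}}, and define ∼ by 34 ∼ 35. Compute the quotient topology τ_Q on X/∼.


X/∼ = {[34=35], [36]}; |τ_Q| = 2.

Equivalence classes: [34=35], [36].
Quotient map π: X → X/∼ sends 34 ↦ [34=35], 35 ↦ [34=35], 36 ↦ [36].
For each subset V ⊆ X/∼, compute π^{-1}(V) ⊆ X and check whether π^{-1}(V) ∈ τ. V is open in τ_Q iff π^{-1}(V) ∈ τ.
  V = {}: π^{-1}(V) = ∅ ∈ τ ✓.
  V = {[34=35]}: π^{-1}(V) = {34, 35} ∉ τ ✗.
  V = {[36]}: π^{-1}(V) = {36} ∉ τ ✗.
  V = {[34=35], [36]}: π^{-1}(V) = {34, 35, 36} ∈ τ ✓.
Open sets in the quotient: τ_Q = {{}, {[34=35], [36]}} (2 elements).


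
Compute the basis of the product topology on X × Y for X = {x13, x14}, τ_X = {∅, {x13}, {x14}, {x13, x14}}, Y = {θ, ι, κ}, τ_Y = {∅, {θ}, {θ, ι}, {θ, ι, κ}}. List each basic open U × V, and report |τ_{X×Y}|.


Basis B = {∅ × ∅, {x13} × {θ}, {x14} × {θ}, {x13} × {θ, ι}, {x13, x14} × {θ}, {x14} × {θ, ι}, {x13} × {θ, ι, κ}, {x14} × {θ, ι, κ}, {x13, x14} × {θ, ι}, {x13, x14} × {θ, ι, κ}}; |τ_{X×Y}| = 16.

Enumerate products U × V with U ∈ τ_X, V ∈ τ_Y (deduplicated):
  ∅ × ∅ = {} (∅)
  {x13} × {θ} = {(x13,θ)}
  {x14} × {θ} = {(x14,θ)}
  {x13} × {θ, ι} = {(x13,θ), (x13,ι)}
  {x13, x14} × {θ} = {(x13,θ), (x14,θ)}
  {x14} × {θ, ι} = {(x14,θ), (x14,ι)}
  {x13} × {θ, ι, κ} = {(x13,θ), (x13,ι), (x13,κ)}
  {x14} × {θ, ι, κ} = {(x14,θ), (x14,ι), (x14,κ)}
  {x13, x14} × {θ, ι} = {(x13,θ), (x13,ι), (x14,θ), (x14,ι)}
  {x13, x14} × {θ, ι, κ} = {(x13,θ), (x13,ι), (x13,κ), (x14,θ), (x14,ι), (x14,κ)}
These 10 distinct sets form the basis B.
Close under arbitrary unions to get τ_{X×Y}; counting gives |τ_{X×Y}| = 16.


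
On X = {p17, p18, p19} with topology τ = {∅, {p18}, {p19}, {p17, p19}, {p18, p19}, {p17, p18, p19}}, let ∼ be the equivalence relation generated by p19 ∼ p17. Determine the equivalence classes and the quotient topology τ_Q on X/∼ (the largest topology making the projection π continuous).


X/∼ = {[p17=p19], [p18]}; |τ_Q| = 4.

Equivalence classes: [p17=p19], [p18].
Quotient map π: X → X/∼ sends p17 ↦ [p17=p19], p18 ↦ [p18], p19 ↦ [p17=p19].
For each subset V ⊆ X/∼, compute π^{-1}(V) ⊆ X and check whether π^{-1}(V) ∈ τ. V is open in τ_Q iff π^{-1}(V) ∈ τ.
  V = {}: π^{-1}(V) = ∅ ∈ τ ✓.
  V = {[p17=p19]}: π^{-1}(V) = {p17, p19} ∈ τ ✓.
  V = {[p18]}: π^{-1}(V) = {p18} ∈ τ ✓.
  V = {[p17=p19], [p18]}: π^{-1}(V) = {p17, p18, p19} ∈ τ ✓.
Open sets in the quotient: τ_Q = {{}, {[p17=p19]}, {[p18]}, {[p17=p19], [p18]}} (4 elements).


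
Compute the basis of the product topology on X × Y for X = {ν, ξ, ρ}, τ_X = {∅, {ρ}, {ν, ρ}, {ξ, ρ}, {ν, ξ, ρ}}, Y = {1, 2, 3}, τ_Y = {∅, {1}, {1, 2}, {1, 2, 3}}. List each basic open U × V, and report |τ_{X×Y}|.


Basis B = {∅ × ∅, {ρ} × {1}, {ν, ρ} × {1}, {ξ, ρ} × {1}, {ρ} × {1, 2}, {ν, ξ, ρ} × {1}, {ρ} × {1, 2, 3}, {ν, ρ} × {1, 2}, {ξ, ρ} × {1, 2}, {ν, ρ} × {1, 2, 3}, {ν, ξ, ρ} × {1, 2}, {ξ, ρ} × {1, 2, 3}, {ν, ξ, ρ} × {1, 2, 3}}; |τ_{X×Y}| = 30.

Enumerate products U × V with U ∈ τ_X, V ∈ τ_Y (deduplicated):
  ∅ × ∅ = {} (∅)
  {ρ} × {1} = {(ρ,1)}
  {ν, ρ} × {1} = {(ν,1), (ρ,1)}
  {ξ, ρ} × {1} = {(ξ,1), (ρ,1)}
  {ρ} × {1, 2} = {(ρ,1), (ρ,2)}
  {ν, ξ, ρ} × {1} = {(ν,1), (ξ,1), (ρ,1)}
  {ρ} × {1, 2, 3} = {(ρ,1), (ρ,2), (ρ,3)}
  {ν, ρ} × {1, 2} = {(ν,1), (ν,2), (ρ,1), (ρ,2)}
  {ξ, ρ} × {1, 2} = {(ξ,1), (ξ,2), (ρ,1), (ρ,2)}
  {ν, ρ} × {1, 2, 3} = {(ν,1), (ν,2), (ν,3), (ρ,1), (ρ,2), (ρ,3)}
  {ν, ξ, ρ} × {1, 2} = {(ν,1), (ν,2), (ξ,1), (ξ,2), (ρ,1), (ρ,2)}
  {ξ, ρ} × {1, 2, 3} = {(ξ,1), (ξ,2), (ξ,3), (ρ,1), (ρ,2), (ρ,3)}
  {ν, ξ, ρ} × {1, 2, 3} = {(ν,1), (ν,2), (ν,3), (ξ,1), (ξ,2), (ξ,3), (ρ,1), (ρ,2), (ρ,3)}
These 13 distinct sets form the basis B.
Close under arbitrary unions to get τ_{X×Y}; counting gives |τ_{X×Y}| = 30.


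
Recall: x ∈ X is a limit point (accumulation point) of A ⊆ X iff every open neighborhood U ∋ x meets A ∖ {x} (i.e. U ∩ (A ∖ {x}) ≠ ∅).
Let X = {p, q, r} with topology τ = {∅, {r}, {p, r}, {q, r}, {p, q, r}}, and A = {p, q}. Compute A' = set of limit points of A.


A' = ∅

For each x ∈ X, list the open sets U ∈ τ with x ∈ U, then check whether U ∩ (A ∖ {x}) ≠ ∅ for every such U.
  x = p: open {p, r} ∋ x has {p, r} ∩ (A ∖ {p}) = ∅, so x is NOT a limit point.
  x = q: open {q, r} ∋ x has {q, r} ∩ (A ∖ {q}) = ∅, so x is NOT a limit point.
  x = r: open {r} ∋ x has {r} ∩ (A ∖ {r}) = ∅, so x is NOT a limit point.
Collecting: A' = ∅.


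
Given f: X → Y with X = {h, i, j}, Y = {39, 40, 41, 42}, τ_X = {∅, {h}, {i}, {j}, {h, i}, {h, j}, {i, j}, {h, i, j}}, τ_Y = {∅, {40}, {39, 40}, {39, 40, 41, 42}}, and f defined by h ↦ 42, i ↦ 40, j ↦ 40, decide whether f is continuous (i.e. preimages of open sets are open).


f IS continuous.

Compute f^{-1}(U) for each U ∈ τ_Y:
  U = ∅: f^{-1}(U) = ∅ ∈ τ_X ✓.
  U = {40}: f^{-1}(U) = {i, j} ∈ τ_X ✓.
  U = {39, 40}: f^{-1}(U) = {i, j} ∈ τ_X ✓.
  U = {39, 40, 41, 42}: f^{-1}(U) = {h, i, j} ∈ τ_X ✓.
Every preimage lies in τ_X, so f IS continuous.


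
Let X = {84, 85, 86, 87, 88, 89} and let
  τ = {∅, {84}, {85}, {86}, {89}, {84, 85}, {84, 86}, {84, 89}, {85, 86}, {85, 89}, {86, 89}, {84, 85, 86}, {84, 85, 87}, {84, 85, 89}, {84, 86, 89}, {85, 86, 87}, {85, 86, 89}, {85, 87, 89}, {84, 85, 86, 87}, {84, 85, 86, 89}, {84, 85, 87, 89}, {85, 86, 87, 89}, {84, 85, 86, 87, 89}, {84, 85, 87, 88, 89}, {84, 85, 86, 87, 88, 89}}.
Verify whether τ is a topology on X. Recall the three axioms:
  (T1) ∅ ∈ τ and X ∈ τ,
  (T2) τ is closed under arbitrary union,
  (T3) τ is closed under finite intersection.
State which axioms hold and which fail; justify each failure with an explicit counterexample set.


τ is NOT a topology on X.

Axiom (T1): ∅ ∈ τ? Yes; X ∈ τ? Yes.
Axiom (T2/T3): check pairwise unions and intersections of members of τ.
Counterexample for (T3): {84, 85, 87} ∩ {85, 86, 87} = {85, 87} ∉ τ. Therefore τ is NOT a topology.


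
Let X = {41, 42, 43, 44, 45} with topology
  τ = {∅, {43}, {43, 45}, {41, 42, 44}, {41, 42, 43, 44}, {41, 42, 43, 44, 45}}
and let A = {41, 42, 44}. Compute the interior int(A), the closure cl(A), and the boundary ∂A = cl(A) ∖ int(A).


int(A) = {41, 42, 44}, cl(A) = {41, 42, 44}, ∂A = ∅.

Closed sets in (X, τ) are complements of opens:
  closed(X, τ) = {∅, {45}, {43, 45}, {41, 42, 44}, {41, 42, 44, 45}, {41, 42, 43, 44, 45}}.
int(A) = ⋃ {U ∈ τ : U ⊆ A}. Opens contained in A: ∅, {41, 42, 44}.
Taking the union of these: int(A) = {41, 42, 44}.
cl(A) = ⋂ {C closed : A ⊆ C}. Closed sets containing A: {41, 42, 44}, {41, 42, 44, 45}, {41, 42, 43, 44, 45}.
Intersecting these: cl(A) = {41, 42, 44}.
∂A = cl(A) ∖ int(A) = {41, 42, 44} ∖ {41, 42, 44} = ∅.


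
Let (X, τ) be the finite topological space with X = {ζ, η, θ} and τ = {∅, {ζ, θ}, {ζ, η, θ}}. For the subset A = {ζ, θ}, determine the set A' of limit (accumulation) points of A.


A' = {ζ, η, θ}

For each x ∈ X, list the open sets U ∈ τ with x ∈ U, then check whether U ∩ (A ∖ {x}) ≠ ∅ for every such U.
  x = ζ: opens ∋ x are {ζ, θ}, {ζ, η, θ}; each meets A ∖ {ζ}, so x IS a limit point.
  x = η: opens ∋ x are {ζ, η, θ}; each meets A ∖ {η}, so x IS a limit point.
  x = θ: opens ∋ x are {ζ, θ}, {ζ, η, θ}; each meets A ∖ {θ}, so x IS a limit point.
Collecting: A' = {ζ, η, θ}.


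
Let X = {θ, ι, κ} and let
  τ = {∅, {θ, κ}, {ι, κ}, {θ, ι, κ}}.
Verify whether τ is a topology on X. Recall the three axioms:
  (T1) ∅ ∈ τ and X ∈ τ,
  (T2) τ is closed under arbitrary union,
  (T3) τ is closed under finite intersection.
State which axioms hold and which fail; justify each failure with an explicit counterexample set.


τ is NOT a topology on X.

Axiom (T1): ∅ ∈ τ? Yes; X ∈ τ? Yes.
Axiom (T2/T3): check pairwise unions and intersections of members of τ.
Counterexample for (T3): {θ, κ} ∩ {ι, κ} = {κ} ∉ τ. Therefore τ is NOT a topology.


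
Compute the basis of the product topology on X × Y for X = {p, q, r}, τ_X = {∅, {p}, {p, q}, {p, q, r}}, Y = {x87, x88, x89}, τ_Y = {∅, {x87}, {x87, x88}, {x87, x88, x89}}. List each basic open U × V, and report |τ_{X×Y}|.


Basis B = {∅ × ∅, {p} × {x87}, {p} × {x87, x88}, {p, q} × {x87}, {p} × {x87, x88, x89}, {p, q, r} × {x87}, {p, q} × {x87, x88}, {p, q} × {x87, x88, x89}, {p, q, r} × {x87, x88}, {p, q, r} × {x87, x88, x89}}; |τ_{X×Y}| = 20.

Enumerate products U × V with U ∈ τ_X, V ∈ τ_Y (deduplicated):
  ∅ × ∅ = {} (∅)
  {p} × {x87} = {(p,x87)}
  {p} × {x87, x88} = {(p,x87), (p,x88)}
  {p, q} × {x87} = {(p,x87), (q,x87)}
  {p} × {x87, x88, x89} = {(p,x87), (p,x88), (p,x89)}
  {p, q, r} × {x87} = {(p,x87), (q,x87), (r,x87)}
  {p, q} × {x87, x88} = {(p,x87), (p,x88), (q,x87), (q,x88)}
  {p, q} × {x87, x88, x89} = {(p,x87), (p,x88), (p,x89), (q,x87), (q,x88), (q,x89)}
  {p, q, r} × {x87, x88} = {(p,x87), (p,x88), (q,x87), (q,x88), (r,x87), (r,x88)}
  {p, q, r} × {x87, x88, x89} = {(p,x87), (p,x88), (p,x89), (q,x87), (q,x88), (q,x89), (r,x87), (r,x88), (r,x89)}
These 10 distinct sets form the basis B.
Close under arbitrary unions to get τ_{X×Y}; counting gives |τ_{X×Y}| = 20.


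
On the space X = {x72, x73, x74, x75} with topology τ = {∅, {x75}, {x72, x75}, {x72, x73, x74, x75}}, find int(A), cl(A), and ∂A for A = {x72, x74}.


int(A) = ∅, cl(A) = {x72, x73, x74}, ∂A = {x72, x73, x74}.

Closed sets in (X, τ) are complements of opens:
  closed(X, τ) = {∅, {x73, x74}, {x72, x73, x74}, {x72, x73, x74, x75}}.
int(A) = ⋃ {U ∈ τ : U ⊆ A}. Opens contained in A: ∅.
Taking the union of these: int(A) = ∅.
cl(A) = ⋂ {C closed : A ⊆ C}. Closed sets containing A: {x72, x73, x74}, {x72, x73, x74, x75}.
Intersecting these: cl(A) = {x72, x73, x74}.
∂A = cl(A) ∖ int(A) = {x72, x73, x74} ∖ ∅ = {x72, x73, x74}.


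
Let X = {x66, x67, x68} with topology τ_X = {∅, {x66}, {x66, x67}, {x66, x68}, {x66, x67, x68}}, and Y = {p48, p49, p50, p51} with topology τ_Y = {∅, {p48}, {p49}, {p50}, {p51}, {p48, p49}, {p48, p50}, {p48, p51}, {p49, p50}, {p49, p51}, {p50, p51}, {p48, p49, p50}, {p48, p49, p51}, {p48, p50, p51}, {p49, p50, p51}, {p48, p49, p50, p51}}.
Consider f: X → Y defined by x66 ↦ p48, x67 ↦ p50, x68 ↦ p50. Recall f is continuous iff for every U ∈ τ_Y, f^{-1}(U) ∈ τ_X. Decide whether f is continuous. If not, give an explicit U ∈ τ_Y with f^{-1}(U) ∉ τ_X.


f is NOT continuous.

Compute f^{-1}(U) for each U ∈ τ_Y:
  U = ∅: f^{-1}(U) = ∅ ∈ τ_X ✓.
  U = {p48}: f^{-1}(U) = {x66} ∈ τ_X ✓.
  U = {p49}: f^{-1}(U) = ∅ ∈ τ_X ✓.
  U = {p50}: f^{-1}(U) = {x67, x68} ∉ τ_X ✗.
  U = {p51}: f^{-1}(U) = ∅ ∈ τ_X ✓.
  U = {p48, p49}: f^{-1}(U) = {x66} ∈ τ_X ✓.
  U = {p48, p50}: f^{-1}(U) = {x66, x67, x68} ∈ τ_X ✓.
  U = {p48, p51}: f^{-1}(U) = {x66} ∈ τ_X ✓.
  U = {p49, p50}: f^{-1}(U) = {x67, x68} ∉ τ_X ✗.
  U = {p49, p51}: f^{-1}(U) = ∅ ∈ τ_X ✓.
  U = {p50, p51}: f^{-1}(U) = {x67, x68} ∉ τ_X ✗.
  U = {p48, p49, p50}: f^{-1}(U) = {x66, x67, x68} ∈ τ_X ✓.
  U = {p48, p49, p51}: f^{-1}(U) = {x66} ∈ τ_X ✓.
  U = {p48, p50, p51}: f^{-1}(U) = {x66, x67, x68} ∈ τ_X ✓.
  U = {p49, p50, p51}: f^{-1}(U) = {x67, x68} ∉ τ_X ✗.
  U = {p48, p49, p50, p51}: f^{-1}(U) = {x66, x67, x68} ∈ τ_X ✓.
Found U = {p50} with f^{-1}(U) = {x67, x68} not in τ_X. Therefore f is NOT continuous.


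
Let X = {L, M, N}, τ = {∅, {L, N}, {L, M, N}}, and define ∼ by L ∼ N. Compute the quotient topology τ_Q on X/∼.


X/∼ = {[L=N], [M]}; |τ_Q| = 3.

Equivalence classes: [L=N], [M].
Quotient map π: X → X/∼ sends L ↦ [L=N], M ↦ [M], N ↦ [L=N].
For each subset V ⊆ X/∼, compute π^{-1}(V) ⊆ X and check whether π^{-1}(V) ∈ τ. V is open in τ_Q iff π^{-1}(V) ∈ τ.
  V = {}: π^{-1}(V) = ∅ ∈ τ ✓.
  V = {[L=N]}: π^{-1}(V) = {L, N} ∈ τ ✓.
  V = {[M]}: π^{-1}(V) = {M} ∉ τ ✗.
  V = {[L=N], [M]}: π^{-1}(V) = {L, M, N} ∈ τ ✓.
Open sets in the quotient: τ_Q = {{}, {[L=N]}, {[L=N], [M]}} (3 elements).


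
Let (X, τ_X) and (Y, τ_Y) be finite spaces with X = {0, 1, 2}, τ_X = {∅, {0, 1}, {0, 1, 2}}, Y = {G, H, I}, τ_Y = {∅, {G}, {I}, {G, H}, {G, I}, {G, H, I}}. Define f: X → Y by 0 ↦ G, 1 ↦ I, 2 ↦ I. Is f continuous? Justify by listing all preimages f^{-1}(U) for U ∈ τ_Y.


f is NOT continuous.

Compute f^{-1}(U) for each U ∈ τ_Y:
  U = ∅: f^{-1}(U) = ∅ ∈ τ_X ✓.
  U = {G}: f^{-1}(U) = {0} ∉ τ_X ✗.
  U = {I}: f^{-1}(U) = {1, 2} ∉ τ_X ✗.
  U = {G, H}: f^{-1}(U) = {0} ∉ τ_X ✗.
  U = {G, I}: f^{-1}(U) = {0, 1, 2} ∈ τ_X ✓.
  U = {G, H, I}: f^{-1}(U) = {0, 1, 2} ∈ τ_X ✓.
Found U = {G} with f^{-1}(U) = {0} not in τ_X. Therefore f is NOT continuous.


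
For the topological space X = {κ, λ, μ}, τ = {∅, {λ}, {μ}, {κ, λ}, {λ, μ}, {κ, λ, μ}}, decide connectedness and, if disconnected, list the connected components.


(X, τ) is disconnected; components = [{μ}, {κ, λ}].

Find clopen sets (U ∈ τ with X ∖ U ∈ τ):
  U = ∅, X ∖ U = {κ, λ, μ} — both open, so U is clopen.
  U = {μ}, X ∖ U = {κ, λ} — both open, so U is clopen.
  U = {κ, λ}, X ∖ U = {μ} — both open, so U is clopen.
  U = {κ, λ, μ}, X ∖ U = ∅ — both open, so U is clopen.
Nontrivial clopen(s) exist: e.g. {κ, λ}. So (X, τ) is disconnected.
Compute connected components by grouping points that agree on all clopens:
  component: {μ}
  component: {κ, λ}


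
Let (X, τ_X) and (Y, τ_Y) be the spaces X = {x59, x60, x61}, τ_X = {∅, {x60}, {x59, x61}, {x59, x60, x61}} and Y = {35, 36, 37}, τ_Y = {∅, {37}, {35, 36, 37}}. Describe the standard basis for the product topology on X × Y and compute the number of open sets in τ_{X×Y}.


Basis B = {∅ × ∅, {x60} × {37}, {x59, x61} × {37}, {x59, x60, x61} × {37}, {x60} × {35, 36, 37}, {x59, x61} × {35, 36, 37}, {x59, x60, x61} × {35, 36, 37}}; |τ_{X×Y}| = 9.

Enumerate products U × V with U ∈ τ_X, V ∈ τ_Y (deduplicated):
  ∅ × ∅ = {} (∅)
  {x60} × {37} = {(x60,37)}
  {x59, x61} × {37} = {(x59,37), (x61,37)}
  {x59, x60, x61} × {37} = {(x59,37), (x60,37), (x61,37)}
  {x60} × {35, 36, 37} = {(x60,35), (x60,36), (x60,37)}
  {x59, x61} × {35, 36, 37} = {(x59,35), (x59,36), (x59,37), (x61,35), (x61,36), (x61,37)}
  {x59, x60, x61} × {35, 36, 37} = {(x59,35), (x59,36), (x59,37), (x60,35), (x60,36), (x60,37), (x61,35), (x61,36), (x61,37)}
These 7 distinct sets form the basis B.
Close under arbitrary unions to get τ_{X×Y}; counting gives |τ_{X×Y}| = 9.


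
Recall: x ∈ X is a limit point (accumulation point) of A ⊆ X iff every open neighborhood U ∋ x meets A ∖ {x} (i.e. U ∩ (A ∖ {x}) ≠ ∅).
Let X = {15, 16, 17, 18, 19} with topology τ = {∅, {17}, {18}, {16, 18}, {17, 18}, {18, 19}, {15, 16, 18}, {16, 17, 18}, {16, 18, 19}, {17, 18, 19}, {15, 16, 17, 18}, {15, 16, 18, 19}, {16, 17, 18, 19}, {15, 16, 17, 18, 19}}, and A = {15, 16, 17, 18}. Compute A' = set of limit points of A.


A' = {15, 16, 19}

For each x ∈ X, list the open sets U ∈ τ with x ∈ U, then check whether U ∩ (A ∖ {x}) ≠ ∅ for every such U.
  x = 15: opens ∋ x are {15, 16, 18}, {15, 16, 17, 18}, {15, 16, 18, 19}, {15, 16, 17, 18, 19}; each meets A ∖ {15}, so x IS a limit point.
  x = 16: opens ∋ x are {16, 18}, {15, 16, 18}, {16, 17, 18}, {16, 18, 19}, {15, 16, 17, 18}, {15, 16, 18, 19}, {16, 17, 18, 19}, {15, 16, 17, 18, 19}; each meets A ∖ {16}, so x IS a limit point.
  x = 17: open {17} ∋ x has {17} ∩ (A ∖ {17}) = ∅, so x is NOT a limit point.
  x = 18: open {18} ∋ x has {18} ∩ (A ∖ {18}) = ∅, so x is NOT a limit point.
  x = 19: opens ∋ x are {18, 19}, {16, 18, 19}, {17, 18, 19}, {15, 16, 18, 19}, {16, 17, 18, 19}, {15, 16, 17, 18, 19}; each meets A ∖ {19}, so x IS a limit point.
Collecting: A' = {15, 16, 19}.


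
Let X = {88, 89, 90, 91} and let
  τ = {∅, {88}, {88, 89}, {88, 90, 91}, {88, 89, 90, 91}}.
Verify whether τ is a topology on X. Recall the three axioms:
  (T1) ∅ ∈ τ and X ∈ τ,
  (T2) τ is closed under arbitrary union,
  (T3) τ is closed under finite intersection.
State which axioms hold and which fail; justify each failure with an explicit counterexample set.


τ IS a topology on X.

Axiom (T1): ∅ ∈ τ? Yes; X ∈ τ? Yes.
Axiom (T2/T3): check pairwise unions and intersections of members of τ.
All pairwise intersections and unions checked — each lies in τ. Therefore τ satisfies (T1), (T2), (T3): it IS a topology on X.


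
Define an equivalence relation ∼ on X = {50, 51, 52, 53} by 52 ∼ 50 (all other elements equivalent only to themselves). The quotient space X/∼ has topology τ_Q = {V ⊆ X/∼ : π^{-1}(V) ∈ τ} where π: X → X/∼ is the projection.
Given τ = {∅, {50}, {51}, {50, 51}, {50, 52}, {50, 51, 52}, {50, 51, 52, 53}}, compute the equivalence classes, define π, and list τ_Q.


X/∼ = {[50=52], [51], [53]}; |τ_Q| = 5.

Equivalence classes: [50=52], [51], [53].
Quotient map π: X → X/∼ sends 50 ↦ [50=52], 51 ↦ [51], 52 ↦ [50=52], 53 ↦ [53].
For each subset V ⊆ X/∼, compute π^{-1}(V) ⊆ X and check whether π^{-1}(V) ∈ τ. V is open in τ_Q iff π^{-1}(V) ∈ τ.
  V = {}: π^{-1}(V) = ∅ ∈ τ ✓.
  V = {[50=52]}: π^{-1}(V) = {50, 52} ∈ τ ✓.
  V = {[51]}: π^{-1}(V) = {51} ∈ τ ✓.
  V = {[50=52], [51]}: π^{-1}(V) = {50, 51, 52} ∈ τ ✓.
  V = {[53]}: π^{-1}(V) = {53} ∉ τ ✗.
  V = {[50=52], [53]}: π^{-1}(V) = {50, 52, 53} ∉ τ ✗.
  V = {[51], [53]}: π^{-1}(V) = {51, 53} ∉ τ ✗.
  V = {[50=52], [51], [53]}: π^{-1}(V) = {50, 51, 52, 53} ∈ τ ✓.
Open sets in the quotient: τ_Q = {{}, {[50=52]}, {[51]}, {[50=52], [51]}, {[50=52], [51], [53]}} (5 elements).


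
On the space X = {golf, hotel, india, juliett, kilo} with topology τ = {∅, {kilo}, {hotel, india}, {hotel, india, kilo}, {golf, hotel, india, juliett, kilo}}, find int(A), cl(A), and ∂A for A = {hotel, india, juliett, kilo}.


int(A) = {hotel, india, kilo}, cl(A) = {golf, hotel, india, juliett, kilo}, ∂A = {golf, juliett}.

Closed sets in (X, τ) are complements of opens:
  closed(X, τ) = {∅, {golf, juliett}, {golf, juliett, kilo}, {golf, hotel, india, juliett}, {golf, hotel, india, juliett, kilo}}.
int(A) = ⋃ {U ∈ τ : U ⊆ A}. Opens contained in A: ∅, {kilo}, {hotel, india}, {hotel, india, kilo}.
Taking the union of these: int(A) = {hotel, india, kilo}.
cl(A) = ⋂ {C closed : A ⊆ C}. Closed sets containing A: {golf, hotel, india, juliett, kilo}.
Intersecting these: cl(A) = {golf, hotel, india, juliett, kilo}.
∂A = cl(A) ∖ int(A) = {golf, hotel, india, juliett, kilo} ∖ {hotel, india, kilo} = {golf, juliett}.


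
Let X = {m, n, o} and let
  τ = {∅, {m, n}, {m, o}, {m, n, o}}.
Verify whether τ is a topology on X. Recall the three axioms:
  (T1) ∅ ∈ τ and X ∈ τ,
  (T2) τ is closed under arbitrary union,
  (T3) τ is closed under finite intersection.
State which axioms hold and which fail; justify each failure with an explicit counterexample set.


τ is NOT a topology on X.

Axiom (T1): ∅ ∈ τ? Yes; X ∈ τ? Yes.
Axiom (T2/T3): check pairwise unions and intersections of members of τ.
Counterexample for (T3): {m, n} ∩ {m, o} = {m} ∉ τ. Therefore τ is NOT a topology.


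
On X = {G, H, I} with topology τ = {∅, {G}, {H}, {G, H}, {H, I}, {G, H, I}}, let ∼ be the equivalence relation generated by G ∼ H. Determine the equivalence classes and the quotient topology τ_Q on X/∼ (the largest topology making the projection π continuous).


X/∼ = {[G=H], [I]}; |τ_Q| = 3.

Equivalence classes: [G=H], [I].
Quotient map π: X → X/∼ sends G ↦ [G=H], H ↦ [G=H], I ↦ [I].
For each subset V ⊆ X/∼, compute π^{-1}(V) ⊆ X and check whether π^{-1}(V) ∈ τ. V is open in τ_Q iff π^{-1}(V) ∈ τ.
  V = {}: π^{-1}(V) = ∅ ∈ τ ✓.
  V = {[G=H]}: π^{-1}(V) = {G, H} ∈ τ ✓.
  V = {[I]}: π^{-1}(V) = {I} ∉ τ ✗.
  V = {[G=H], [I]}: π^{-1}(V) = {G, H, I} ∈ τ ✓.
Open sets in the quotient: τ_Q = {{}, {[G=H]}, {[G=H], [I]}} (3 elements).


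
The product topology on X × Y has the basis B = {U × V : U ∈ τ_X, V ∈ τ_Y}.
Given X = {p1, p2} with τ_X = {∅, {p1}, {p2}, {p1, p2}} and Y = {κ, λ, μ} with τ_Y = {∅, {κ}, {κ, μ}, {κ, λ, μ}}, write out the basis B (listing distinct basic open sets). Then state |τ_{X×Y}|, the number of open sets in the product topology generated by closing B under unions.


Basis B = {∅ × ∅, {p1} × {κ}, {p2} × {κ}, {p1} × {κ, μ}, {p1, p2} × {κ}, {p2} × {κ, μ}, {p1} × {κ, λ, μ}, {p2} × {κ, λ, μ}, {p1, p2} × {κ, μ}, {p1, p2} × {κ, λ, μ}}; |τ_{X×Y}| = 16.

Enumerate products U × V with U ∈ τ_X, V ∈ τ_Y (deduplicated):
  ∅ × ∅ = {} (∅)
  {p1} × {κ} = {(p1,κ)}
  {p2} × {κ} = {(p2,κ)}
  {p1} × {κ, μ} = {(p1,κ), (p1,μ)}
  {p1, p2} × {κ} = {(p1,κ), (p2,κ)}
  {p2} × {κ, μ} = {(p2,κ), (p2,μ)}
  {p1} × {κ, λ, μ} = {(p1,κ), (p1,λ), (p1,μ)}
  {p2} × {κ, λ, μ} = {(p2,κ), (p2,λ), (p2,μ)}
  {p1, p2} × {κ, μ} = {(p1,κ), (p1,μ), (p2,κ), (p2,μ)}
  {p1, p2} × {κ, λ, μ} = {(p1,κ), (p1,λ), (p1,μ), (p2,κ), (p2,λ), (p2,μ)}
These 10 distinct sets form the basis B.
Close under arbitrary unions to get τ_{X×Y}; counting gives |τ_{X×Y}| = 16.


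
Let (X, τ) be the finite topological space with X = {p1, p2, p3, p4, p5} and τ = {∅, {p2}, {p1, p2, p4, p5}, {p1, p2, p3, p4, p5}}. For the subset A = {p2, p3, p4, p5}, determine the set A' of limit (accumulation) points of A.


A' = {p1, p3, p4, p5}

For each x ∈ X, list the open sets U ∈ τ with x ∈ U, then check whether U ∩ (A ∖ {x}) ≠ ∅ for every such U.
  x = p1: opens ∋ x are {p1, p2, p4, p5}, {p1, p2, p3, p4, p5}; each meets A ∖ {p1}, so x IS a limit point.
  x = p2: open {p2} ∋ x has {p2} ∩ (A ∖ {p2}) = ∅, so x is NOT a limit point.
  x = p3: opens ∋ x are {p1, p2, p3, p4, p5}; each meets A ∖ {p3}, so x IS a limit point.
  x = p4: opens ∋ x are {p1, p2, p4, p5}, {p1, p2, p3, p4, p5}; each meets A ∖ {p4}, so x IS a limit point.
  x = p5: opens ∋ x are {p1, p2, p4, p5}, {p1, p2, p3, p4, p5}; each meets A ∖ {p5}, so x IS a limit point.
Collecting: A' = {p1, p3, p4, p5}.


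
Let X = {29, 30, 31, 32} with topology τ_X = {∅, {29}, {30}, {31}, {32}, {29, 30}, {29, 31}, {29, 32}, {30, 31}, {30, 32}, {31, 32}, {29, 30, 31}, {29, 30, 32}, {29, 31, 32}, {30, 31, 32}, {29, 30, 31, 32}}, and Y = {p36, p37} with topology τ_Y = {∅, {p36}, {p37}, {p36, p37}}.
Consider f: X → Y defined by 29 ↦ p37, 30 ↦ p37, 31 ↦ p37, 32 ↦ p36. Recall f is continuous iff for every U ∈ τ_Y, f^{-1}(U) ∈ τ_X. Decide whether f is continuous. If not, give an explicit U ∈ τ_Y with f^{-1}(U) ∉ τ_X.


f IS continuous.

Compute f^{-1}(U) for each U ∈ τ_Y:
  U = ∅: f^{-1}(U) = ∅ ∈ τ_X ✓.
  U = {p36}: f^{-1}(U) = {32} ∈ τ_X ✓.
  U = {p37}: f^{-1}(U) = {29, 30, 31} ∈ τ_X ✓.
  U = {p36, p37}: f^{-1}(U) = {29, 30, 31, 32} ∈ τ_X ✓.
Every preimage lies in τ_X, so f IS continuous.


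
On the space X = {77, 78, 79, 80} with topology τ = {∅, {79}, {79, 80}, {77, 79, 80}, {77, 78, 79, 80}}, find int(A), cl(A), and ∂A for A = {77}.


int(A) = ∅, cl(A) = {77, 78}, ∂A = {77, 78}.

Closed sets in (X, τ) are complements of opens:
  closed(X, τ) = {∅, {78}, {77, 78}, {77, 78, 80}, {77, 78, 79, 80}}.
int(A) = ⋃ {U ∈ τ : U ⊆ A}. Opens contained in A: ∅.
Taking the union of these: int(A) = ∅.
cl(A) = ⋂ {C closed : A ⊆ C}. Closed sets containing A: {77, 78}, {77, 78, 80}, {77, 78, 79, 80}.
Intersecting these: cl(A) = {77, 78}.
∂A = cl(A) ∖ int(A) = {77, 78} ∖ ∅ = {77, 78}.


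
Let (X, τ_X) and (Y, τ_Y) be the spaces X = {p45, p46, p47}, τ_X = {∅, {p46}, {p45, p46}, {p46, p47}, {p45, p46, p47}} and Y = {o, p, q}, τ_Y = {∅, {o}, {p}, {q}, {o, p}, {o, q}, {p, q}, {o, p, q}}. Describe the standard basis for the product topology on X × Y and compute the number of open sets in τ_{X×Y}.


Basis B = {∅ × ∅, {p46} × {o}, {p46} × {p}, {p46} × {q}, {p45, p46} × {o}, {p45, p46} × {p}, {p45, p46} × {q}, {p46} × {o, p}, {p46} × {o, q}, {p46, p47} × {o}, {p46} × {p, q}, {p46, p47} × {p}, {p46, p47} × {q}, {p45, p46, p47} × {o}, {p45, p46, p47} × {p}, {p45, p46, p47} × {q}, {p46} × {o, p, q}, {p45, p46} × {o, p}, {p45, p46} × {o, q}, {p45, p46} × {p, q}, {p46, p47} × {o, p}, {p46, p47} × {o, q}, {p46, p47} × {p, q}, {p45, p46} × {o, p, q}, {p45, p46, p47} × {o, p}, {p45, p46, p47} × {o, q}, {p45, p46, p47} × {p, q}, {p46, p47} × {o, p, q}, {p45, p46, p47} × {o, p, q}}; |τ_{X×Y}| = 125.

Enumerate products U × V with U ∈ τ_X, V ∈ τ_Y (deduplicated):
  ∅ × ∅ = {} (∅)
  {p46} × {o} = {(p46,o)}
  {p46} × {p} = {(p46,p)}
  {p46} × {q} = {(p46,q)}
  {p45, p46} × {o} = {(p45,o), (p46,o)}
  {p45, p46} × {p} = {(p45,p), (p46,p)}
  {p45, p46} × {q} = {(p45,q), (p46,q)}
  {p46} × {o, p} = {(p46,o), (p46,p)}
  {p46} × {o, q} = {(p46,o), (p46,q)}
  {p46, p47} × {o} = {(p46,o), (p47,o)}
  {p46} × {p, q} = {(p46,p), (p46,q)}
  {p46, p47} × {p} = {(p46,p), (p47,p)}
  {p46, p47} × {q} = {(p46,q), (p47,q)}
  {p45, p46, p47} × {o} = {(p45,o), (p46,o), (p47,o)}
  {p45, p46, p47} × {p} = {(p45,p), (p46,p), (p47,p)}
  {p45, p46, p47} × {q} = {(p45,q), (p46,q), (p47,q)}
  {p46} × {o, p, q} = {(p46,o), (p46,p), (p46,q)}
  {p45, p46} × {o, p} = {(p45,o), (p45,p), (p46,o), (p46,p)}
  {p45, p46} × {o, q} = {(p45,o), (p45,q), (p46,o), (p46,q)}
  {p45, p46} × {p, q} = {(p45,p), (p45,q), (p46,p), (p46,q)}
  {p46, p47} × {o, p} = {(p46,o), (p46,p), (p47,o), (p47,p)}
  {p46, p47} × {o, q} = {(p46,o), (p46,q), (p47,o), (p47,q)}
  {p46, p47} × {p, q} = {(p46,p), (p46,q), (p47,p), (p47,q)}
  {p45, p46} × {o, p, q} = {(p45,o), (p45,p), (p45,q), (p46,o), (p46,p), (p46,q)}
  {p45, p46, p47} × {o, p} = {(p45,o), (p45,p), (p46,o), (p46,p), (p47,o), (p47,p)}
  {p45, p46, p47} × {o, q} = {(p45,o), (p45,q), (p46,o), (p46,q), (p47,o), (p47,q)}
  {p45, p46, p47} × {p, q} = {(p45,p), (p45,q), (p46,p), (p46,q), (p47,p), (p47,q)}
  {p46, p47} × {o, p, q} = {(p46,o), (p46,p), (p46,q), (p47,o), (p47,p), (p47,q)}
  {p45, p46, p47} × {o, p, q} = {(p45,o), (p45,p), (p45,q), (p46,o), (p46,p), (p46,q), (p47,o), (p47,p), (p47,q)}
These 29 distinct sets form the basis B.
Close under arbitrary unions to get τ_{X×Y}; counting gives |τ_{X×Y}| = 125.


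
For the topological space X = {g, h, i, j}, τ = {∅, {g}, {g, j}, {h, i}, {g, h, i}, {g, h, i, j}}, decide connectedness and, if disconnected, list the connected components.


(X, τ) is disconnected; components = [{g, j}, {h, i}].

Find clopen sets (U ∈ τ with X ∖ U ∈ τ):
  U = ∅, X ∖ U = {g, h, i, j} — both open, so U is clopen.
  U = {g, j}, X ∖ U = {h, i} — both open, so U is clopen.
  U = {h, i}, X ∖ U = {g, j} — both open, so U is clopen.
  U = {g, h, i, j}, X ∖ U = ∅ — both open, so U is clopen.
Nontrivial clopen(s) exist: e.g. {g, j}. So (X, τ) is disconnected.
Compute connected components by grouping points that agree on all clopens:
  component: {g, j}
  component: {h, i}


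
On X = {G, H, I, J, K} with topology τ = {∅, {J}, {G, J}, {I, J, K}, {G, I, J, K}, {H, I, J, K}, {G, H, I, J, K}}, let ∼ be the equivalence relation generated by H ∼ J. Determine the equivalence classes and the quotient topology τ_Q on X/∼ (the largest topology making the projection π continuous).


X/∼ = {[G], [H=J], [I], [K]}; |τ_Q| = 3.

Equivalence classes: [G], [H=J], [I], [K].
Quotient map π: X → X/∼ sends G ↦ [G], H ↦ [H=J], I ↦ [I], J ↦ [H=J], K ↦ [K].
For each subset V ⊆ X/∼, compute π^{-1}(V) ⊆ X and check whether π^{-1}(V) ∈ τ. V is open in τ_Q iff π^{-1}(V) ∈ τ.
  V = {}: π^{-1}(V) = ∅ ∈ τ ✓.
  V = {[G]}: π^{-1}(V) = {G} ∉ τ ✗.
  V = {[H=J]}: π^{-1}(V) = {H, J} ∉ τ ✗.
  V = {[G], [H=J]}: π^{-1}(V) = {G, H, J} ∉ τ ✗.
  V = {[I]}: π^{-1}(V) = {I} ∉ τ ✗.
  V = {[G], [I]}: π^{-1}(V) = {G, I} ∉ τ ✗.
  V = {[H=J], [I]}: π^{-1}(V) = {H, I, J} ∉ τ ✗.
  V = {[G], [H=J], [I]}: π^{-1}(V) = {G, H, I, J} ∉ τ ✗.
  V = {[K]}: π^{-1}(V) = {K} ∉ τ ✗.
  V = {[G], [K]}: π^{-1}(V) = {G, K} ∉ τ ✗.
  V = {[H=J], [K]}: π^{-1}(V) = {H, J, K} ∉ τ ✗.
  V = {[G], [H=J], [K]}: π^{-1}(V) = {G, H, J, K} ∉ τ ✗.
  V = {[I], [K]}: π^{-1}(V) = {I, K} ∉ τ ✗.
  V = {[G], [I], [K]}: π^{-1}(V) = {G, I, K} ∉ τ ✗.
  V = {[H=J], [I], [K]}: π^{-1}(V) = {H, I, J, K} ∈ τ ✓.
  V = {[G], [H=J], [I], [K]}: π^{-1}(V) = {G, H, I, J, K} ∈ τ ✓.
Open sets in the quotient: τ_Q = {{}, {[H=J], [I], [K]}, {[G], [H=J], [I], [K]}} (3 elements).
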